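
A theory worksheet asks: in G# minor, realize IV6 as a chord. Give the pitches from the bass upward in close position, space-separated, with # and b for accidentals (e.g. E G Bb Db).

E# G# C#

Scale degree 4 in G# minor is C#; here the chord built on it is altered to a major triad. IV6 is the major subdominant, borrowed from the parallel major.
So the chord is C#-E#-G#.
With the 6 figure the chord is in first inversion; from the bass E# upward in close position it reads E#-G#-C#.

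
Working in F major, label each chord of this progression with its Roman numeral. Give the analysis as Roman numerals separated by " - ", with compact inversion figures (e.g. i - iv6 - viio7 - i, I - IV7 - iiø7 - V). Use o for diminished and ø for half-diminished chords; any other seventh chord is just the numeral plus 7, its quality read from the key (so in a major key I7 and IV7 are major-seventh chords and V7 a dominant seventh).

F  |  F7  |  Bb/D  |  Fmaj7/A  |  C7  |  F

F: root F is the tonic; major triad there is I.
F7: chromatic; F is V of IV, so V7/IV.
Bb/D: root Bb is the subdominant; major triad there is IV6.
Fmaj7/A: root F is the tonic; major seventh chord there is I65.
C7: dominant seventh chord on C = scale degree 5 → V7.
F: major triad on F = scale degree 1 → I.

I - V7/IV - IV6 - I65 - V7 - I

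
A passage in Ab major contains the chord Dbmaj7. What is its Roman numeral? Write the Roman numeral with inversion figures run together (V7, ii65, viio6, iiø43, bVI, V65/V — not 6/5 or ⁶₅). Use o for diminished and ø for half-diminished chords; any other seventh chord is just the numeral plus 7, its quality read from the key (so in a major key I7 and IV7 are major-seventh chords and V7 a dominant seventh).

Stacked in thirds the chord is Db-F-Ab-C: a major seventh chord on Db.
In Ab major, Db is the subdominant; the diatonic major seventh chord there is IV7.

IV7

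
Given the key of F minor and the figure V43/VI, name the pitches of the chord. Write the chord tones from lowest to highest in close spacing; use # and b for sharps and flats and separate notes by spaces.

V43/VI is a secondary dominant — the dominant seventh of VI. VI in F minor is Db, so the applied chord's root is Ab, a perfect fifth above.
Building a dominant seventh chord on Ab gives Ab-C-Eb-Gb.
The figured bass 43 indicates second inversion, placing the fifth (Eb) in the bass: Eb-Gb-Ab-C.

Eb Gb Ab C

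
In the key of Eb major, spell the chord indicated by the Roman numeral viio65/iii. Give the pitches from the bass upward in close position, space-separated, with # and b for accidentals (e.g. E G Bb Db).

A C Eb F#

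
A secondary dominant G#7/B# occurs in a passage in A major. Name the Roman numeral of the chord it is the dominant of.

The chord is a dominant seventh chord on G#.
A dominant resolves down a perfect fifth: G# → C#. In A major, C# is scale degree 3, i.e. iii.

iii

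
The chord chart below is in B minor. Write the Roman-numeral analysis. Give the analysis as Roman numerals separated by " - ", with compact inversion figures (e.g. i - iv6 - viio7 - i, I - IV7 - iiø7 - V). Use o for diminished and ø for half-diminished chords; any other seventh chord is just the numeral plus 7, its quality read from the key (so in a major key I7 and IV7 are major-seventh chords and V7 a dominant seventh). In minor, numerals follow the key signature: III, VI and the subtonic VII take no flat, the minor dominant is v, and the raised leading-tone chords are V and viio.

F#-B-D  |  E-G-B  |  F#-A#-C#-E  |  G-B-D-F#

i64 - iv - V7 - VI7

F#-B-D: minor triad on B = scale degree 1 → i64.
E-G-B: root E is the subdominant; minor triad there is iv.
F#-A#-C#-E has root F#, degree 5 in B minor, so V7.
G-B-D-F#: root G is the submediant; major seventh chord there is VI7.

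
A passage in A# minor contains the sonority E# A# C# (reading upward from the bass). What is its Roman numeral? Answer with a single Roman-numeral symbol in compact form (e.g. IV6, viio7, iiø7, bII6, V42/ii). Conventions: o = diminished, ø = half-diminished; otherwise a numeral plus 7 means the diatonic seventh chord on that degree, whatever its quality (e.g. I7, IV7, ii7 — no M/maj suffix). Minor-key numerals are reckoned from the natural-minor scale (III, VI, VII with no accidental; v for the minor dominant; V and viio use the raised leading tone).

The pitches A#-C#-E# form a minor triad rooted on A#.
In A# minor, A# is the tonic; the diatonic minor triad there is i.
With E# in the bass the chord is in second inversion, so the figured bass is 64.

i64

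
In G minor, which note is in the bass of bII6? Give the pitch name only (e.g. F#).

bII in G minor has root Ab; the chord is Ab-C-Eb.
The figure 6 means first inversion — the third is in the bass.

C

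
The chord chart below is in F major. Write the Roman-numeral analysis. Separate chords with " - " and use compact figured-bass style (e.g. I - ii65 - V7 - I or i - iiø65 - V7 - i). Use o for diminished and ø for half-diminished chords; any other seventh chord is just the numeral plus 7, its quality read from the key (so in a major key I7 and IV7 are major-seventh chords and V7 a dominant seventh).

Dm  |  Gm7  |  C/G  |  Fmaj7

Dm: root D is the submediant; minor triad there is vi.
Gm7: minor seventh chord on G = scale degree 2 → ii7.
C/G: root C is the dominant; major triad there is V64.
Fmaj7: root F is the tonic; major seventh chord there is I7.

vi - ii7 - V64 - I7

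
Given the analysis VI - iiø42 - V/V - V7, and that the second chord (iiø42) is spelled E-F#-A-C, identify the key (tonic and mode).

The chord F#m7b5/E is a half-diminished seventh chord rooted on F#; its label is iiø42.
iiø42 on F# implies F# is the supertonic; that puts the tonic at E, and the lowercase numeral fits minor mode.

E minor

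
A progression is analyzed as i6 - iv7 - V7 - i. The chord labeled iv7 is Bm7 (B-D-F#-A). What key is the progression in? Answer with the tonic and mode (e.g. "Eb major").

F# minor

The chord Bm7 is a minor seventh chord rooted on B; its label is iv7.
iv7 on B implies B is the subdominant; that puts the tonic at F#, and the lowercase numeral fits minor mode.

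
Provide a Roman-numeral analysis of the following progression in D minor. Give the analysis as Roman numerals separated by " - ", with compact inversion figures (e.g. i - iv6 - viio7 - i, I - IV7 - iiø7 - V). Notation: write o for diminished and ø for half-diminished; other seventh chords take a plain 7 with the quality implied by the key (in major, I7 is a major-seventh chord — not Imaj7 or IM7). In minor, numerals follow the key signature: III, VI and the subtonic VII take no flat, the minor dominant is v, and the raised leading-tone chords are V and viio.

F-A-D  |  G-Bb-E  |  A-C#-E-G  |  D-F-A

F-A-D: minor triad on D = scale degree 1 → i6.
G-Bb-E: diminished triad on E = scale degree 2 → iio6.
A-C#-E-G: dominant seventh chord on A = scale degree 5 → V7.
D-F-A has root D, degree 1 in D minor, so i.

i6 - iio6 - V7 - i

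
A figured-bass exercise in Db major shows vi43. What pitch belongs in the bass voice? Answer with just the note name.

vi in Db major has root Bb; the chord is Bb-Db-F-Ab.
The figure 43 means second inversion — the fifth is in the bass.

F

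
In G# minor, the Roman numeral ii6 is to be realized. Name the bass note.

C#

ii in G# minor has root A#; the chord is A#-C#-E#.
The figure 6 means first inversion — the third is in the bass.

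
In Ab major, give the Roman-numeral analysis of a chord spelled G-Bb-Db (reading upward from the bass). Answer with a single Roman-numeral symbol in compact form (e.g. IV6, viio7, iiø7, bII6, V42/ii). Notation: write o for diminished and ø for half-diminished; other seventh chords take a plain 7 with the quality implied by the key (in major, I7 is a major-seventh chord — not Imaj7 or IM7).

viio

The pitches G-Bb-Db form a diminished triad rooted on G.
G is scale degree 7 in Ab major, and a diminished triad on that degree is written viio.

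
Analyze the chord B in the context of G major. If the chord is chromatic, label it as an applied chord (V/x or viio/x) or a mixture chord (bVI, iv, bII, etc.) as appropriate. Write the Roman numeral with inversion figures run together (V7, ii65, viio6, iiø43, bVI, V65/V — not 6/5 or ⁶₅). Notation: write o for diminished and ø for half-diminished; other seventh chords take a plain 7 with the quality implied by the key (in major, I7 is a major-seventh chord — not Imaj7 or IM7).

V/vi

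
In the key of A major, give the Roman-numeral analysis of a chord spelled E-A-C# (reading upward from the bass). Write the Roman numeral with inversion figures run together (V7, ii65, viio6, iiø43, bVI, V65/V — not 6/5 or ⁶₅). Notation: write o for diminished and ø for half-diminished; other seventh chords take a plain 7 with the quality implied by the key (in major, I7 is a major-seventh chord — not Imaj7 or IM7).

I64

The pitches A-C#-E form a major triad rooted on A.
In A major, A is the tonic; the diatonic major triad there is I.
With E in the bass the chord is in second inversion, so the figured bass is 64.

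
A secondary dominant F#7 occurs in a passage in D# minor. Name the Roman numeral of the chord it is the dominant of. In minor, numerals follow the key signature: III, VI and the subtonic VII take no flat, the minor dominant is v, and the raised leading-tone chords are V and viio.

The chord is a dominant seventh chord on F#.
A dominant resolves down a perfect fifth: F# → B. In D# minor, B is scale degree 6, i.e. VI.

VI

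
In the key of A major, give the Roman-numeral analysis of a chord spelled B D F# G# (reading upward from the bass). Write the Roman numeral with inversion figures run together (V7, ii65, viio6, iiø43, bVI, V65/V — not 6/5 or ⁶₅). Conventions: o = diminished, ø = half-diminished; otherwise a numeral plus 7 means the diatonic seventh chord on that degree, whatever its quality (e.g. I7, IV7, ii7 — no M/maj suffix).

viiø65

Stacked in thirds the chord is G#-B-D-F#: a half-diminished seventh chord on G#.
G# is scale degree 7 in A major, and a half-diminished seventh chord on that degree is written viiø7.
With B in the bass the chord is in first inversion, so the figured bass is 65.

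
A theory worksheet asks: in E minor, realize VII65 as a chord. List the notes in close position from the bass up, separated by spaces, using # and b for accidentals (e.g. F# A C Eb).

F# A C D

The numeral's case and figure indicate a dominant seventh chord. In E minor its root, scale degree 7, is D.
Stacking thirds from D gives D-F#-A-C.
With the 65 figure the chord is in first inversion; from the bass F# upward in close position it reads F#-A-C-D.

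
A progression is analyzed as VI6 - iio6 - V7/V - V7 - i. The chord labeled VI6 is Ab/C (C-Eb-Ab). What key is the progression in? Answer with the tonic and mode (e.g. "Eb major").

The anchor chord is a major triad on Ab, labeled VI6.
If Ab is scale degree 6 and the mode makes that degree carry a major triad, the tonic is C and the mode is minor.

C minor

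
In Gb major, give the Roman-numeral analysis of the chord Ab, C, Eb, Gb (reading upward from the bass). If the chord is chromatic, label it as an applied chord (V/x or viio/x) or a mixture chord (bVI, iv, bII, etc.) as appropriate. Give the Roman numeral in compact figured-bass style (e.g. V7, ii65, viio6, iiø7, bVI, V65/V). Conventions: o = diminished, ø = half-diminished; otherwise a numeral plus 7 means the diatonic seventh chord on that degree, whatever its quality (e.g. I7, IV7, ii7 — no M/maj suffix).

V7/V

The pitches Ab-C-Eb-Gb form a dominant seventh chord rooted on Ab.
Ab is not a diatonic chord root with this quality in Gb major, but it lies a perfect fifth above Db (V), so the chord functions as an applied dominant of V.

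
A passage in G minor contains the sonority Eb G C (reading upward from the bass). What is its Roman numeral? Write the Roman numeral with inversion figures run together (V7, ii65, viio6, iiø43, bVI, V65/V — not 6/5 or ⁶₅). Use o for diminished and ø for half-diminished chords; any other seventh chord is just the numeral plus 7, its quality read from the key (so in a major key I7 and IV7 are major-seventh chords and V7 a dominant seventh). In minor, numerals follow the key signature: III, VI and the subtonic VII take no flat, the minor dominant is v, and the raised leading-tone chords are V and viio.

iv6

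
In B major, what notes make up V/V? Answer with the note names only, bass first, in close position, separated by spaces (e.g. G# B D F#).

C# E# G#

V/V is a secondary dominant — the dominant triad of V. V in B major is F#, so the applied chord's root is C#, a perfect fifth above.
Building a major triad on C# gives C#-E#-G#.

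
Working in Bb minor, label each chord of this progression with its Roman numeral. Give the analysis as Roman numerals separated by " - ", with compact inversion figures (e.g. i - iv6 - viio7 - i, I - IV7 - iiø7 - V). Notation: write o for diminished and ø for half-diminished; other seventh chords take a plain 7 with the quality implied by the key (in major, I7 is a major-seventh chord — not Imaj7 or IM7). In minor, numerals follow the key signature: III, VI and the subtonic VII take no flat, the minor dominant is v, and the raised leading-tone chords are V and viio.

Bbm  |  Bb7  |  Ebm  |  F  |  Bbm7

i - V7/iv - iv - V - i7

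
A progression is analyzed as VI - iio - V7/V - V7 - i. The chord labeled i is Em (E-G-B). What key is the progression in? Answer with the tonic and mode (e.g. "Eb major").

E minor

i is given as E-G-B — a minor triad with root E.
If E is scale degree 1 and the mode makes that degree carry a minor triad, the tonic is E and the mode is minor.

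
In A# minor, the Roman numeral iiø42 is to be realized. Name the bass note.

A#

iiø in A# minor has root B#; the chord is B#-D#-F#-A#.
The figure 42 means third inversion — the seventh is in the bass.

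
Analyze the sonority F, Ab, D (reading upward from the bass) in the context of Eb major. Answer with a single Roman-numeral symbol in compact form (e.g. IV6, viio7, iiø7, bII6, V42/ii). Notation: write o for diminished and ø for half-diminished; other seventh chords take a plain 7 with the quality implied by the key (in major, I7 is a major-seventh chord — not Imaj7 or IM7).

viio6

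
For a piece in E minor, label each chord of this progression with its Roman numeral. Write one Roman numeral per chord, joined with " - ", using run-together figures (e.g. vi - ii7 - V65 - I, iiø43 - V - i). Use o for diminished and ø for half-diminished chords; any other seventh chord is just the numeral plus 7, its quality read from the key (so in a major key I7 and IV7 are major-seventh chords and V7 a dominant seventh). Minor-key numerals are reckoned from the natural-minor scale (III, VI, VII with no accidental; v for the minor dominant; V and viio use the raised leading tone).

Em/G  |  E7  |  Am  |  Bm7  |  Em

Em/G: minor triad on E = scale degree 1 → i6.
E7: a dominant seventh chord on E, the applied dominant of iv → V7/iv.
Am has root A, degree 4 in E minor, so iv.
Bm7 has root B, degree 5 in E minor, so v7.
Em: root E is the tonic; minor triad there is i.

i6 - V7/iv - iv - v7 - i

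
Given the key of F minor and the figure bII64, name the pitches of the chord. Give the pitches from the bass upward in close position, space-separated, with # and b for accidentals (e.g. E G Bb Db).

Db Gb Bb

Scale degree 2 in F minor is G; lowering it a half step gives Gb. bII64 is the Neapolitan chord — a major triad on the lowered second degree.
So the chord is Gb-Bb-Db, a major triad.
The figured bass 64 indicates second inversion, placing the fifth (Db) in the bass: Db-Gb-Bb.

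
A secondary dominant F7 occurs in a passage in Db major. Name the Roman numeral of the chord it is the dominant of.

vi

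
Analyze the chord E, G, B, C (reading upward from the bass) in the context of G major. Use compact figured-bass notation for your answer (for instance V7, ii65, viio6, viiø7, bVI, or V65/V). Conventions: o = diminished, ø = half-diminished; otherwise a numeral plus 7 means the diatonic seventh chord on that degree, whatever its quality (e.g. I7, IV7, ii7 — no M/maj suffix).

Stacked in thirds the chord is C-E-G-B: a major seventh chord on C.
In G major, C is the subdominant; the diatonic major seventh chord there is IV7.
With E in the bass the chord is in first inversion, so the figured bass is 65.

IV65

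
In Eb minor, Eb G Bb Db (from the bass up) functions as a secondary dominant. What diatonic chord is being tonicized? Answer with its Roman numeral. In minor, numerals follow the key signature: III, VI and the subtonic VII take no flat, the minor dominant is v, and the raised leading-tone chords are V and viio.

iv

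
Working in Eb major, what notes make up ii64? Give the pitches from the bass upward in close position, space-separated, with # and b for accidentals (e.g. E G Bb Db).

The numeral's case and figure indicate a minor triad. In Eb major its root, the supertonic, is F.
That chord is spelled F-Ab-C.
With the 64 figure the chord is in second inversion; from the bass C upward in close position it reads C-F-Ab.

C F Ab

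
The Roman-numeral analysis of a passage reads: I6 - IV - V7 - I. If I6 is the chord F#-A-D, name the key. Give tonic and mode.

The chord D/F# is a major triad rooted on D; its label is I6.
If D is scale degree 1 and the mode makes that degree carry a major triad, the tonic is D and the mode is major.

D major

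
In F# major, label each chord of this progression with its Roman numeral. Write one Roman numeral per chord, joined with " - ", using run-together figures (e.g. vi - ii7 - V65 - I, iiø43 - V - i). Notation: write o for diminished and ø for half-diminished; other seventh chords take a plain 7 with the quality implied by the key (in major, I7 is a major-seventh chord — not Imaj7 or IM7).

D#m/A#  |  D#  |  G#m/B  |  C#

vi64 - V/ii - ii6 - V

D#m/A#: root D# is the submediant; minor triad there is vi64.
D#: a major triad on D#, the applied dominant of ii → V/ii.
G#m/B: root G# is the supertonic; minor triad there is ii6.
C#: major triad on C# = scale degree 5 → V.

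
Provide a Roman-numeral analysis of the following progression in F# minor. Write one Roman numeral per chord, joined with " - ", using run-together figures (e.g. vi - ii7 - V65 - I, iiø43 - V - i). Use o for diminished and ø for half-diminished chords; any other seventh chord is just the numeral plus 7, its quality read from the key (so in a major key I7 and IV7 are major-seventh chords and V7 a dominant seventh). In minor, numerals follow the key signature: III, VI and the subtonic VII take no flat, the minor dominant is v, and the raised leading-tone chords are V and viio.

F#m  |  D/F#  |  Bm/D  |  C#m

F#m has root F#, degree 1 in F# minor, so i.
D/F# has root D, degree 6 in F# minor, so VI6.
Bm/D: minor triad on B = scale degree 4 → iv6.
C#m: root C# is the dominant; minor triad there is v.

i - VI6 - iv6 - v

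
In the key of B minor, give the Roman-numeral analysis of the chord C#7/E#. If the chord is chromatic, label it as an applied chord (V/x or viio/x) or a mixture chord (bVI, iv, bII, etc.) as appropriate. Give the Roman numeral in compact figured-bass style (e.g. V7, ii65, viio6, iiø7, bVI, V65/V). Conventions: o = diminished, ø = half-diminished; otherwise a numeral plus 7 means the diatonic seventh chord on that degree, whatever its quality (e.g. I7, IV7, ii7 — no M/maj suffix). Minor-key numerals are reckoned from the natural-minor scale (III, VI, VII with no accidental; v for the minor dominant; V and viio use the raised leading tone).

The pitches C#-E#-G#-B form a dominant seventh chord rooted on C#.
C# is not a diatonic chord root with this quality in B minor, but it lies a perfect fifth above F# (V), so the chord functions as an applied dominant of V.
With E# in the bass the chord is in first inversion, so the figured bass is 65.

V65/V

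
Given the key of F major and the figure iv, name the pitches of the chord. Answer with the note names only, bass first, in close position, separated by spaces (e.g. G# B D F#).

Bb Db F

Scale degree 4 in F major is Bb; here the chord built on it is altered to a minor triad. iv is the minor subdominant, borrowed from the parallel minor.
So the chord is Bb-Db-F.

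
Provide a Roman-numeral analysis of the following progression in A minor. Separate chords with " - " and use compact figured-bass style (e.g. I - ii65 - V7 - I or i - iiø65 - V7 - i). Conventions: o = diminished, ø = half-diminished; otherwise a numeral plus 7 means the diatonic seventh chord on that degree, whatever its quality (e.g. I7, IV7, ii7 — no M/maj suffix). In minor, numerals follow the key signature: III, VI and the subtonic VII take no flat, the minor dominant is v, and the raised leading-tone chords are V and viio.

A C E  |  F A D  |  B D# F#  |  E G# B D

i - iv6 - V/V - V7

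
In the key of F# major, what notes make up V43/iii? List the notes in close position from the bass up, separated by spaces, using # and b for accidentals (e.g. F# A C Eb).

The slash means an applied dominant: we want the dominant of iii. In F# major, iii is A# minor, and its dominant is built on E#.
Building a dominant seventh chord on E# gives E#-G##-B#-D#.
With the 43 figure the chord is in second inversion; from the bass B# upward in close position it reads B#-D#-E#-G##.

B# D# E# G##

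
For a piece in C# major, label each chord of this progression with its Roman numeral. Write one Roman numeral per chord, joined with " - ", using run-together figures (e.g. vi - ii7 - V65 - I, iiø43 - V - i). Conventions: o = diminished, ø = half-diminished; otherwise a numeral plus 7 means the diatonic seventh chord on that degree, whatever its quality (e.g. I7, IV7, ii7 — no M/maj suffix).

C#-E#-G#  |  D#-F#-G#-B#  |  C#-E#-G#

C#-E#-G#: root C# is the tonic; major triad there is I.
D#-F#-G#-B#: root G# is the dominant; dominant seventh chord there is V43.
C#-E#-G#: root C# is the tonic; major triad there is I.

I - V43 - I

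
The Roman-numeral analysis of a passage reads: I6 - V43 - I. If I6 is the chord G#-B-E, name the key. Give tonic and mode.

I6 is given as G#-B-E — a major triad with root E.
If E is scale degree 1 and the mode makes that degree carry a major triad, the tonic is E and the mode is major.

E major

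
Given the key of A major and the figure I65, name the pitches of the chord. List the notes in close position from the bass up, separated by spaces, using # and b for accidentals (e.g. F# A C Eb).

C# E G# A

In A major, scale degree 1 is A, and the diatonic chord built there is a major seventh chord.
Stacking thirds from A gives A-C#-E-G#.
With the 65 figure the chord is in first inversion; from the bass C# upward in close position it reads C#-E-G#-A.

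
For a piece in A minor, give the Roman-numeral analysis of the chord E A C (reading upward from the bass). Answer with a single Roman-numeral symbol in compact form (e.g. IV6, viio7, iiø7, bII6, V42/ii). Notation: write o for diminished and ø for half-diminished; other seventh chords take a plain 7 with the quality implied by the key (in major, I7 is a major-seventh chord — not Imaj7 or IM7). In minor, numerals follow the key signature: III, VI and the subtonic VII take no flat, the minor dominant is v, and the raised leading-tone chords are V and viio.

i64

The pitches A-C-E form a minor triad rooted on A.
In A minor, A is the tonic; the diatonic minor triad there is i.
With E in the bass the chord is in second inversion, so the figured bass is 64.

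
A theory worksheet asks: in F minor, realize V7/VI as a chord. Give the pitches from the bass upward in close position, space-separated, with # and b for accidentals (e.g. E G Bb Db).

The slash means an applied dominant: we want the dominant of VI. In F minor, VI is Db major, and its dominant is built on Ab.
Building a dominant seventh chord on Ab gives Ab-C-Eb-Gb.

Ab C Eb Gb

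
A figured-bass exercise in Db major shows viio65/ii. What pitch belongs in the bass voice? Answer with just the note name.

F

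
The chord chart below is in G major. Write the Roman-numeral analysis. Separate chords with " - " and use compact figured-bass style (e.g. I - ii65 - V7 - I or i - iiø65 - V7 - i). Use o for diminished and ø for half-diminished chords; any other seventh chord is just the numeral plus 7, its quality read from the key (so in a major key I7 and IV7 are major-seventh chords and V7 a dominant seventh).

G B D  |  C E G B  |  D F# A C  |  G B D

I - IV7 - V7 - I

G-B-D has root G, degree 1 in G major, so I.
C-E-G-B: root C is the subdominant; major seventh chord there is IV7.
D-F#-A-C: dominant seventh chord on D = scale degree 5 → V7.
G-B-D: root G is the tonic; major triad there is I.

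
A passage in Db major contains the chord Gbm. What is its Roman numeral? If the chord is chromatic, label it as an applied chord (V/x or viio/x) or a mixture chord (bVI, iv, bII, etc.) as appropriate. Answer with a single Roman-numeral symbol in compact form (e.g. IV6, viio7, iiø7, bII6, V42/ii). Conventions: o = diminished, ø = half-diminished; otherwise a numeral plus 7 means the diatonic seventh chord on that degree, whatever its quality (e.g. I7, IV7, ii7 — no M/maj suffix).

iv

The pitches Gb-Bbb-Db form a minor triad rooted on Gb.
Gb is the fourth degree of Db major. This is the minor subdominant, borrowed from the parallel minor.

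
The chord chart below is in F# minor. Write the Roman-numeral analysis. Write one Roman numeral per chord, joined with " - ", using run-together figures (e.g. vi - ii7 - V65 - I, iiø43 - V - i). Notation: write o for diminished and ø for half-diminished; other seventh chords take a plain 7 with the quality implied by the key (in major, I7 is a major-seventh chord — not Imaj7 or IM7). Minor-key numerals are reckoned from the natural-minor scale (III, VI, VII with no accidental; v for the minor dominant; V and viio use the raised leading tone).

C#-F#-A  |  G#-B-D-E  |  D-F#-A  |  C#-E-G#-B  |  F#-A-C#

i64 - VII65 - VI - v7 - i

C#-F#-A: minor triad on F# = scale degree 1 → i64.
G#-B-D-E: root E is the subtonic; dominant seventh chord there is VII65.
D-F#-A: major triad on D = scale degree 6 → VI.
C#-E-G#-B has root C#, degree 5 in F# minor, so v7.
F#-A-C# has root F#, degree 1 in F# minor, so i.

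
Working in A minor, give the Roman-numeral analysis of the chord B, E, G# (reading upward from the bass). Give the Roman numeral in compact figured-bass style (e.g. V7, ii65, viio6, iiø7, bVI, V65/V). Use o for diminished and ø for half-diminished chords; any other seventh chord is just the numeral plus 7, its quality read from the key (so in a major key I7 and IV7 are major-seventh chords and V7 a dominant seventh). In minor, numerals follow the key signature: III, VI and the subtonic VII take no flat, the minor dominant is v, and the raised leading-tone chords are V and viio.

The pitches E-G#-B form a major triad rooted on E.
In A minor, E is the dominant; the diatonic major triad there is V.
With B in the bass the chord is in second inversion, so the figured bass is 64.

V64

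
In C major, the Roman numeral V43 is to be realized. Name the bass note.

V in C major has root G; the chord is G-B-D-F.
The figure 43 means second inversion — the fifth is in the bass.

D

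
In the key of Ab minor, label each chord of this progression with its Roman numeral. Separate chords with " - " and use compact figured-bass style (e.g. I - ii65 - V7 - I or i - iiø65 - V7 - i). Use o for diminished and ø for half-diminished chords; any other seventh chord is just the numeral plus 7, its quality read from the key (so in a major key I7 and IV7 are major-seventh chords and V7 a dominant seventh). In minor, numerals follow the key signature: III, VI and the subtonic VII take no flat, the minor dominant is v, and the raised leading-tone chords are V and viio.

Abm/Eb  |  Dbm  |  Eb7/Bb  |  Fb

i64 - iv - V43 - VI

Abm/Eb has root Ab, degree 1 in Ab minor, so i64.
Dbm: minor triad on Db = scale degree 4 → iv.
Eb7/Bb: dominant seventh chord on Eb = scale degree 5 → V43.
Fb has root Fb, degree 6 in Ab minor, so VI.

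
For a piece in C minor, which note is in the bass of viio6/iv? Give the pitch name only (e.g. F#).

G

The applied chord viio6/iv is rooted on E: E-G-Bb.
The figure 6 means first inversion — the third is in the bass.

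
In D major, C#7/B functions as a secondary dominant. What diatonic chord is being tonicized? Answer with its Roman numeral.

iii

The chord is a dominant seventh chord on C#.
A dominant resolves down a perfect fifth: C# → F#. In D major, F# is scale degree 3, i.e. iii.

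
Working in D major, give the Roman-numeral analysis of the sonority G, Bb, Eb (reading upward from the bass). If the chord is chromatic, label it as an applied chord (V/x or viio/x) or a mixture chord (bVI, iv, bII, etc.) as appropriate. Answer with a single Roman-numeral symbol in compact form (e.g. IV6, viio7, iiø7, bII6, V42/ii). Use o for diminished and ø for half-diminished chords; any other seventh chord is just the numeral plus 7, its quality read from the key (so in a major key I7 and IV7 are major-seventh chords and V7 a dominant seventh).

bII6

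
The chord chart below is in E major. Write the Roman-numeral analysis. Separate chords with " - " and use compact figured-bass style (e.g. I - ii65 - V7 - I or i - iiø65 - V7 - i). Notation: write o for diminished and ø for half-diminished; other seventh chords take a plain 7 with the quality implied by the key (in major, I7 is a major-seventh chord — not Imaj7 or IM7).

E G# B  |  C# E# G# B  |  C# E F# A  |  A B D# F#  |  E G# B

I - V7/ii - ii43 - V42 - I

E-G#-B: root E is the tonic; major triad there is I.
C#-E#-G#-B is the secondary dominant of ii (dominant seventh chord on C#): V7/ii.
C#-E-F#-A: minor seventh chord on F# = scale degree 2 → ii43.
A-B-D#-F#: dominant seventh chord on B = scale degree 5 → V42.
E-G#-B: major triad on E = scale degree 1 → I.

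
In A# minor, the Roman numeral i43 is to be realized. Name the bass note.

E#

i in A# minor has root A#; the chord is A#-C#-E#-G#.
The figure 43 means second inversion — the fifth is in the bass.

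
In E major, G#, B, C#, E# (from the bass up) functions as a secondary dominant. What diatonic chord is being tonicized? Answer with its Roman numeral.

The chord is a dominant seventh chord on C#.
A dominant resolves down a perfect fifth: C# → F#. In E major, F# is scale degree 2, i.e. ii.

ii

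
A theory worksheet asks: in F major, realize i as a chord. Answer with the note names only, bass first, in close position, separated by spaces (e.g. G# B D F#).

i is the minor tonic, borrowed from the parallel minor. In F major that root is F.
So the chord is F-Ab-C.

F Ab C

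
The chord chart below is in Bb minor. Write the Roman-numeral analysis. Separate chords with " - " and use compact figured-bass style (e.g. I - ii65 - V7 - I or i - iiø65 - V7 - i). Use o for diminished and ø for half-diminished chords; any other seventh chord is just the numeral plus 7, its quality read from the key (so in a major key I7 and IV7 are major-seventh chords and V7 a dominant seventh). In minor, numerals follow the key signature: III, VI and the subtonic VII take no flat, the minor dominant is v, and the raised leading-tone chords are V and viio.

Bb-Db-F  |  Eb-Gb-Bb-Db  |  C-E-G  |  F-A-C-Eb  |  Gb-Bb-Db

i - iv7 - V/V - V7 - VI

Bb-Db-F: minor triad on Bb = scale degree 1 → i.
Eb-Gb-Bb-Db: root Eb is the subdominant; minor seventh chord there is iv7.
C-E-G is the secondary dominant of V (major triad on C): V/V.
F-A-C-Eb: root F is the dominant; dominant seventh chord there is V7.
Gb-Bb-Db: root Gb is the submediant; major triad there is VI.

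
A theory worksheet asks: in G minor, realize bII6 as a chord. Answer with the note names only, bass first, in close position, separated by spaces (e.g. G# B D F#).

bII6 is the Neapolitan sixth — a major triad on the lowered second degree, here in its customary first inversion. In G minor that root is Ab.
So the chord is Ab-C-Eb.
With the 6 figure the chord is in first inversion; from the bass C upward in close position it reads C-Eb-Ab.

C Eb Ab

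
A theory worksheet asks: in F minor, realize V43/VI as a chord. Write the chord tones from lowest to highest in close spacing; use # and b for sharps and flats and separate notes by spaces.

Eb Gb Ab C

V43/VI is a secondary dominant — the dominant seventh of VI. VI in F minor is Db, so the applied chord's root is Ab, a perfect fifth above.
Building a dominant seventh chord on Ab gives Ab-C-Eb-Gb.
With the 43 figure the chord is in second inversion; from the bass Eb upward in close position it reads Eb-Gb-Ab-C.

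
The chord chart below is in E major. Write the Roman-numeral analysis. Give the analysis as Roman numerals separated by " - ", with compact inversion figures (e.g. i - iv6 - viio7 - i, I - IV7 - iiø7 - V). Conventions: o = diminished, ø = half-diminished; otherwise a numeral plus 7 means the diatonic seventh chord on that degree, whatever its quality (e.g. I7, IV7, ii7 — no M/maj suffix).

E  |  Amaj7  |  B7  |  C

E has root E, degree 1 in E major, so I.
Amaj7: root A is the subdominant; major seventh chord there is IV7.
B7 has root B, degree 5 in E major, so V7.
C: major triad on C — chromatic; bVI (borrowed from the parallel minor).

I - IV7 - V7 - bVI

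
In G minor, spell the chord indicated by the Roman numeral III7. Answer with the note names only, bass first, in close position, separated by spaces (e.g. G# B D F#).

Bb D F A

The numeral's case and figure indicate a major seventh chord. In G minor its root, the mediant, is Bb.
Stacking thirds from Bb gives Bb-D-F-A.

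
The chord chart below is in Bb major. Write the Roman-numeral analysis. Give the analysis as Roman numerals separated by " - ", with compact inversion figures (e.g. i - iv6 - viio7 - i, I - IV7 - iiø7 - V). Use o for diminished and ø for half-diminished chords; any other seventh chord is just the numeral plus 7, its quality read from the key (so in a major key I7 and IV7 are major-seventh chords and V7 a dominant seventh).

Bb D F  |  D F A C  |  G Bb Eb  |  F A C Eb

I - iii7 - IV6 - V7

Bb-D-F has root Bb, degree 1 in Bb major, so I.
D-F-A-C has root D, degree 3 in Bb major, so iii7.
G-Bb-Eb has root Eb, degree 4 in Bb major, so IV6.
F-A-C-Eb: dominant seventh chord on F = scale degree 5 → V7.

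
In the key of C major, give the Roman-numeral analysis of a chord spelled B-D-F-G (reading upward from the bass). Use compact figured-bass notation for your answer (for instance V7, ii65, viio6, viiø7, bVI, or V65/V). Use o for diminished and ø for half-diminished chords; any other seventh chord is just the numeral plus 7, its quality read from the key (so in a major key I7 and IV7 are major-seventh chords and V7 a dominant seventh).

V65

Stacked in thirds the chord is G-B-D-F: a dominant seventh chord on G.
In C major, G is the dominant; the diatonic dominant seventh chord there is V7.
With B in the bass the chord is in first inversion, so the figured bass is 65.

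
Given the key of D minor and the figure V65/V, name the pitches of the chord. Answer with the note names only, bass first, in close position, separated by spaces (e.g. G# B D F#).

G# B D E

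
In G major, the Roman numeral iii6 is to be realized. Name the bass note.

D

iii in G major has root B; the chord is B-D-F#.
The figure 6 means first inversion — the third is in the bass.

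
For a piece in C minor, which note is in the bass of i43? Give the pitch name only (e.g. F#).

G

i in C minor has root C; the chord is C-Eb-G-Bb.
The figure 43 means second inversion — the fifth is in the bass.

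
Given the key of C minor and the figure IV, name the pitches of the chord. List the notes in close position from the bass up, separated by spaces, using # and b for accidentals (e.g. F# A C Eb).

IV is the major subdominant, borrowed from the parallel major. In C minor that root is F.
So the chord is F-A-C, a major triad.

F A C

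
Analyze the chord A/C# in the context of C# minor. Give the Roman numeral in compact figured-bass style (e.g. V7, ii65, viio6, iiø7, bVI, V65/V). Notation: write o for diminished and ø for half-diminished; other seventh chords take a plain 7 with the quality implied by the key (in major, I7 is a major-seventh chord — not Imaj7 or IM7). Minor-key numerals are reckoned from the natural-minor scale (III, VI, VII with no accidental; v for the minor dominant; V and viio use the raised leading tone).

VI6

The pitches A-C#-E form a major triad rooted on A.
A is scale degree 6 in C# minor, and a major triad on that degree is written VI.
With C# in the bass the chord is in first inversion, so the figured bass is 6.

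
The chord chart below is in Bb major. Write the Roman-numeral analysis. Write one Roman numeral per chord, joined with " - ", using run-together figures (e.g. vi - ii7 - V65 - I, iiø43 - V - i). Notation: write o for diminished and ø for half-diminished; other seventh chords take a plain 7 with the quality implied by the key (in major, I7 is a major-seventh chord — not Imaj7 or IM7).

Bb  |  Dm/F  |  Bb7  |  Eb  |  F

I - iii6 - V7/IV - IV - V

Bb: root Bb is the tonic; major triad there is I.
Dm/F: minor triad on D = scale degree 3 → iii6.
Bb7 is the secondary dominant of IV (dominant seventh chord on Bb): V7/IV.
Eb has root Eb, degree 4 in Bb major, so IV.
F: root F is the dominant; major triad there is V.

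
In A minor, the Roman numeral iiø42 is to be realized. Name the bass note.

A

iiø in A minor has root B; the chord is B-D-F-A.
The figure 42 means third inversion — the seventh is in the bass.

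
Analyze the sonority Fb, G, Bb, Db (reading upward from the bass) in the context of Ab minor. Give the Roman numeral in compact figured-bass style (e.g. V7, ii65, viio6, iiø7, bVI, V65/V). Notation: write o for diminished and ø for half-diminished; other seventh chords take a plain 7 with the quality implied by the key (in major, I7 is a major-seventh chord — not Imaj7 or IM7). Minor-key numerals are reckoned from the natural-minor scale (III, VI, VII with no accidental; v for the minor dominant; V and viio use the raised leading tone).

Stacked in thirds the chord is G-Bb-Db-Fb: a fully diminished seventh chord on G.
In Ab minor, G is the leading tone; the diatonic fully diminished seventh chord there is viio7.
With Fb in the bass the chord is in third inversion, so the figured bass is 42.

viio42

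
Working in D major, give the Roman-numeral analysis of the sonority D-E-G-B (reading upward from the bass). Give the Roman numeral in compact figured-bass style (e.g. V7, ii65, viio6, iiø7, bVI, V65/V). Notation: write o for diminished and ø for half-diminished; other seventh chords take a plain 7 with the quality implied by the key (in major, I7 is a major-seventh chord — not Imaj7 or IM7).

The pitches E-G-B-D form a minor seventh chord rooted on E.
In D major, E is the supertonic; the diatonic minor seventh chord there is ii7.
With D in the bass the chord is in third inversion, so the figured bass is 42.

ii42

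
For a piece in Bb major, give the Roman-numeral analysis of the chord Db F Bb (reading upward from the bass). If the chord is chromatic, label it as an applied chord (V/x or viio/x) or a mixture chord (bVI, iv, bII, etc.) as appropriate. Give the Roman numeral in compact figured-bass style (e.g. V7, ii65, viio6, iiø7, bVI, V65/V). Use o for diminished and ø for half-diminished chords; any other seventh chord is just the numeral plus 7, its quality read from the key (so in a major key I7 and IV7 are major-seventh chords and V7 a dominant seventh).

The pitches Bb-Db-F form a minor triad rooted on Bb.
Bb is the first degree of Bb major. This is the minor tonic, borrowed from the parallel minor.
With Db in the bass the chord is in first inversion, so the figured bass is 6.

i6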